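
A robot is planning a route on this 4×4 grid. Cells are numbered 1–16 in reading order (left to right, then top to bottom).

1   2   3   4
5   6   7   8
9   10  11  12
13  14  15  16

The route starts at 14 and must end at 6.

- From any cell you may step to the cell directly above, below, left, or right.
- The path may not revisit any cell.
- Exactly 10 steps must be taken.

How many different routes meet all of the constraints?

27

Need simple routes of exactly 10 moves from 14 to 6 (Manhattan distance 2, so 4 moves are spent on a detour and 4 undoing it).
Branch systematically from the start, pruning whenever the remaining move budget drops below the Manhattan distance to 6 or differs from it in parity. Grouping the completions by first move — via 10: 7; via 13: 8; via 15: 12 — and summing: 7 + 8 + 12 = 27.
That gives 27 routes.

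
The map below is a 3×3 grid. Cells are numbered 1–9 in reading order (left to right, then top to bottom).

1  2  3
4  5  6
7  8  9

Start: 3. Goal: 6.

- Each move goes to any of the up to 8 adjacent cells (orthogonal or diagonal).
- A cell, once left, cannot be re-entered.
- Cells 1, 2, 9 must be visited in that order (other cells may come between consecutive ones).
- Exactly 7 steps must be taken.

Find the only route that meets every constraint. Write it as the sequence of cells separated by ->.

3 -> 5 -> 1 -> 2 -> 4 -> 8 -> 9 -> 6

The waypoints must appear in the order 1, 2, 9, with no cell reused.
Route from 3: down-left 1 to 5, up-left 1 to 1, right 1 to 2, down-left 1 to 4, down-right 1 to 8, right 1 to 9, up 1 to 6 — 7 moves in all.
Check: order respected (1 at step 2, 2 at step 3, 9 at step 6); 7 moves as required.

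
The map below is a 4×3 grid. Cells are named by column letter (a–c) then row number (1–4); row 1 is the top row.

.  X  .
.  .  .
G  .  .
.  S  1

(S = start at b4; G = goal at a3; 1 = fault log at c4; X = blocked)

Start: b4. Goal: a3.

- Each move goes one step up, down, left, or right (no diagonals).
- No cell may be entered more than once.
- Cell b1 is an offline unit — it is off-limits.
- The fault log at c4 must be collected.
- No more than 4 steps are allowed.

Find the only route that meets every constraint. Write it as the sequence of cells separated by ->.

The 4-move cap with required stops at c4 leaves no slack for detours.
Route from b4: right 1 to c4, up 1 to c3, left 2 to a3 — 4 moves in all.
Check: all required cells visited; 4 ≤ 4 moves.

b4 -> c4 -> c3 -> b3 -> a3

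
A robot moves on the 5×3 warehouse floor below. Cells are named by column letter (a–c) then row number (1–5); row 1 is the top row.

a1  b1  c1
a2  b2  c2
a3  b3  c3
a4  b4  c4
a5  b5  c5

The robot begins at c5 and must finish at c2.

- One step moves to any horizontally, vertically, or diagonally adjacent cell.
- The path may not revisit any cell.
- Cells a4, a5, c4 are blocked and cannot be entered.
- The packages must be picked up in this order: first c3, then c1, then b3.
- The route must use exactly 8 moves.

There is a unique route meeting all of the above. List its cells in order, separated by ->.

The waypoints must appear in the order c3, c1, b3, with no cell reused.
Route from c5: up-left to b4, up-right to c3, up-left to b2, up-right to c1, left to b1, down-left to a2, down-right to b3, up-right to c2 — 8 moves in all.
Check: order respected (c3 at step 2, c1 at step 4, b3 at step 7); 8 moves as required.

c5 -> b4 -> c3 -> b2 -> c1 -> b1 -> a2 -> b3 -> c2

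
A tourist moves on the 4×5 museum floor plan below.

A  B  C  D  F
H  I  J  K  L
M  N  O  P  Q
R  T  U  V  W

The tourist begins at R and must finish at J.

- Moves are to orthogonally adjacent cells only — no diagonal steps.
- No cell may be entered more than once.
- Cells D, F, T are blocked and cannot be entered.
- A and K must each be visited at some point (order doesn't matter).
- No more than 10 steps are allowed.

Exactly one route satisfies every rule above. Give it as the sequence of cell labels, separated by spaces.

R M H A B I N O P K J

The budget equals the shortest possible length, so every move has to be on a shortest route through the required cells.
Route from R: 3× up (reaching A), right to B, 2× down (reaching N), 2× right (reaching P), up to K, left to J — 10 moves in all.
Check: all required cells visited; 10 ≤ 10 moves.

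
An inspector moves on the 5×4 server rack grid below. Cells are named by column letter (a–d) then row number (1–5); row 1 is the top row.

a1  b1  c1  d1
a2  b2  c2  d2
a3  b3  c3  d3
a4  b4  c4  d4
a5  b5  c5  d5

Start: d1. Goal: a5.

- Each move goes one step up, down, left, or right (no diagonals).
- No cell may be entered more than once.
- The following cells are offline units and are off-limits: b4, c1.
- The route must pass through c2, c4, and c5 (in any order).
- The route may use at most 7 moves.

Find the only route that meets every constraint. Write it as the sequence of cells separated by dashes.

d1 - d2 - c2 - c3 - c4 - c5 - b5 - a5

The 7-move cap with required stops at c2, c4, c5 leaves no slack for detours.
Route from d1: down 1 to d2, left 1 to c2, down 3 to c5, left 2 to a5 — 7 moves in all.
Check: all required cells visited; 7 ≤ 7 moves.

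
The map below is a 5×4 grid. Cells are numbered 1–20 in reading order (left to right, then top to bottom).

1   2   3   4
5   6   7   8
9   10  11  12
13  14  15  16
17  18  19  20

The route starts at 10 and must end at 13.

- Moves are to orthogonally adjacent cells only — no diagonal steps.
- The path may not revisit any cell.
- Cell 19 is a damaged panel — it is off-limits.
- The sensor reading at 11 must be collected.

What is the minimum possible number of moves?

4

Any route passes through 11 somewhere between 10 and 13. Summing Manhattan distances along the two legs (10 → 11 → 13) gives a lower bound of 1 + 3 = 4 moves.
A route of 4 moves achieves this: 10 → 11 → 15 → 14 → 13.
Since 4 matches the lower bound, it is optimal.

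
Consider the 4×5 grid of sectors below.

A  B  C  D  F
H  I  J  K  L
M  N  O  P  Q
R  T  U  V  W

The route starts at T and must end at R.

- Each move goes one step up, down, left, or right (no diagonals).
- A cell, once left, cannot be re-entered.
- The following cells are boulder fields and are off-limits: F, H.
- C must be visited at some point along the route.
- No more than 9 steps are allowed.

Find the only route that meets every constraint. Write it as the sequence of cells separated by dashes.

The 9-move cap with required stops at C leaves no slack for detours.
Route from T: right to U, 3× up (reaching C), left to B, 2× down (reaching N), left to M, down to R — 9 moves in all.
Check: all required cells visited; 9 ≤ 9 moves.

T - U - O - J - C - B - I - N - M - R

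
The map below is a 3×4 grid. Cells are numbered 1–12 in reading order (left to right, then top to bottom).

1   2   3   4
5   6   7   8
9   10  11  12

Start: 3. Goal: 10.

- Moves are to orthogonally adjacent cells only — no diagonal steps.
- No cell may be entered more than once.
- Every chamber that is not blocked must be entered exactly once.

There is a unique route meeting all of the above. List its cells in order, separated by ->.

3 -> 4 -> 8 -> 12 -> 11 -> 7 -> 6 -> 2 -> 1 -> 5 -> 9 -> 10

Need to visit all 12 open cells exactly once, starting at 3 and ending at 10.
Cell 9 has only two open neighbours (5 and 10), so the path must pass straight through it: one of those is the cell it's entered from and the other is where it exits.
Route from 3: right 1 to 4, down 2 to 12, left 1 to 11, up 1 to 7, left 1 to 6, up 1 to 2, left 1 to 1, down 2 to 9, right 1 to 10 — 11 moves in all.
Check: all 12 open cells covered.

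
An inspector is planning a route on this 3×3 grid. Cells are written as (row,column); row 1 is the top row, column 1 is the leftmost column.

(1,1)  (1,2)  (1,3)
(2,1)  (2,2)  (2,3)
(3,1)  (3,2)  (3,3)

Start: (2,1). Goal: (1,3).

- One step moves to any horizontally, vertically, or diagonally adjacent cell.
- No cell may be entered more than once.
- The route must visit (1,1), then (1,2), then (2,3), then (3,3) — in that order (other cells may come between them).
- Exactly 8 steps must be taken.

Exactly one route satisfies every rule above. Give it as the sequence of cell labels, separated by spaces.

The waypoints must appear in the order (1,1), (1,2), (2,3), (3,3), with no cell reused.
Route from (2,1): up 1 to (1,1), right 1 to (1,2), down-right 1 to (2,3), down 1 to (3,3), left 2 to (3,1), up-right 2 to (1,3) — 8 moves in all.
Check: order respected ((1,1) at step 1, (1,2) at step 2, (2,3) at step 3, (3,3) at step 4); 8 moves as required.

(2,1) (1,1) (1,2) (2,3) (3,3) (3,2) (3,1) (2,2) (1,3)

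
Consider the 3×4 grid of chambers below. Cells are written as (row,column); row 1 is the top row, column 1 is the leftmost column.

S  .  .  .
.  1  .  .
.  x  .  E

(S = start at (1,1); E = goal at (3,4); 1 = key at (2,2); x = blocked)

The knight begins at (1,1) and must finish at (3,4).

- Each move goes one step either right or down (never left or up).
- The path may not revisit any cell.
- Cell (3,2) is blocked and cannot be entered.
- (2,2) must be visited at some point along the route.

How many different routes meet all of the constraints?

4

A right/down-only route from (1,1) to (3,4) makes exactly 2 down-moves and 3 right-moves in some order.
With no other constraints that would be C(5,2) = 10 routes.
Split at (2,2) and multiply the segment counts (each segment already excludes blocked cells): (1,1)→(2,2): 2; (2,2)→(3,4): 2; product = 4.
That gives 4 routes.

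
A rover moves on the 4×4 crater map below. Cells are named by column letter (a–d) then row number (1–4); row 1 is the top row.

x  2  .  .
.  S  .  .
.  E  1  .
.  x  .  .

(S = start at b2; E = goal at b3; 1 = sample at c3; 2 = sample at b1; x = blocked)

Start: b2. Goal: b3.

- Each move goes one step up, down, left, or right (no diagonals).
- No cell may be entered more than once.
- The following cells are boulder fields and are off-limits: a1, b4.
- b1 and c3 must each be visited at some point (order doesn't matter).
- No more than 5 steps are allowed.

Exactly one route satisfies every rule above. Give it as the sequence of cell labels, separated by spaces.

b2 b1 c1 c2 c3 b3

Any route must reach b1 and c3 and still end at b3 within 5 moves, so the order of the required stops is forced.
Route from b2: up to b1, right to c1, 2× down (reaching c3), left to b3 — 5 moves in all.
Check: all required cells visited; 5 ≤ 5 moves.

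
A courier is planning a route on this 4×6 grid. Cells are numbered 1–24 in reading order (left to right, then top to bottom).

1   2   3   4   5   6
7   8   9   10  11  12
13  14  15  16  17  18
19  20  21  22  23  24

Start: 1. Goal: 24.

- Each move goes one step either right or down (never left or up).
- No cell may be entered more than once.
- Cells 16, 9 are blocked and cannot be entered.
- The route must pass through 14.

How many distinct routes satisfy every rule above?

A right/down-only route from 1 to 24 makes exactly 3 down-moves and 5 right-moves in some order.
With no other constraints that would be C(8,3) = 56 routes.
Split at 14 and multiply the segment counts (each segment already excludes blocked cells): 1→14: 3; 14→24: 2; product = 6.
That gives 6 routes.

6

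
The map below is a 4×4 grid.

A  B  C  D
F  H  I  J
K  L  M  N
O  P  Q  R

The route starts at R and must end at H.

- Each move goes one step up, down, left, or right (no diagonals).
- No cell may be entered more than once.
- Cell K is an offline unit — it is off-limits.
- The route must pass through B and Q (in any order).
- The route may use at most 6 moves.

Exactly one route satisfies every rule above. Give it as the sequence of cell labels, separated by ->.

The budget equals the shortest possible length, so every move has to be on a shortest route through the required cells.
Route from R: left 1 to Q, up 3 to C, left 1 to B, down 1 to H — 6 moves in all.
Check: all required cells visited; 6 ≤ 6 moves.

R -> Q -> M -> I -> C -> B -> H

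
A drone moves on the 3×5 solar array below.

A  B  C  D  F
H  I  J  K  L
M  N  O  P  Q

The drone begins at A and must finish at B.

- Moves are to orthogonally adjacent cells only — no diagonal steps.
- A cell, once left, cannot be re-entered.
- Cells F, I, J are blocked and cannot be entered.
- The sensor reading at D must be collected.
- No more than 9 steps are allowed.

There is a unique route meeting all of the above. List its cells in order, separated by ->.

A -> H -> M -> N -> O -> P -> K -> D -> C -> B

The 9-move cap with required stops at D leaves no slack for detours.
Route from A: 2× down (reaching M), 3× right (reaching P), 2× up (reaching D), 2× left (reaching B) — 9 moves in all.
Check: all required cells visited; 9 ≤ 9 moves.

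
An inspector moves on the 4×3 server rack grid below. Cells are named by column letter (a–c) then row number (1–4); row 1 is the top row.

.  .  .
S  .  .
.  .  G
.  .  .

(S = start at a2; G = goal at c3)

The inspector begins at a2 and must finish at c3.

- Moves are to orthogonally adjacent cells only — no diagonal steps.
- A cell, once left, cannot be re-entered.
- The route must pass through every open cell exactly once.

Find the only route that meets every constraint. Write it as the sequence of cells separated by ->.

a2 -> a1 -> b1 -> c1 -> c2 -> b2 -> b3 -> a3 -> a4 -> b4 -> c4 -> c3

Need to visit all 12 open cells exactly once, starting at a2 and ending at c3.
Route from a2: up to a1, 2× right (reaching c1), down to c2, left to b2, down to b3, left to a3, down to a4, 2× right (reaching c4), up to c3 — 11 moves in all.
Check: all 12 open cells covered.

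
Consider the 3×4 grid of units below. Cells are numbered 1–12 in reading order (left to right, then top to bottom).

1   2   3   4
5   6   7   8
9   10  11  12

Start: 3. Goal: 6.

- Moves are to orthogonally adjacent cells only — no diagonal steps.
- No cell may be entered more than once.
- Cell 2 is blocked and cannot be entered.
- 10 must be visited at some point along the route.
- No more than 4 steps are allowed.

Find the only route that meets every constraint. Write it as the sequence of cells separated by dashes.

The 4-move cap with required stops at 10 leaves no slack for detours.
Route from 3: 2× down (reaching 11), left to 10, up to 6 — 4 moves in all.
Check: all required cells visited; 4 ≤ 4 moves.

3 - 7 - 11 - 10 - 6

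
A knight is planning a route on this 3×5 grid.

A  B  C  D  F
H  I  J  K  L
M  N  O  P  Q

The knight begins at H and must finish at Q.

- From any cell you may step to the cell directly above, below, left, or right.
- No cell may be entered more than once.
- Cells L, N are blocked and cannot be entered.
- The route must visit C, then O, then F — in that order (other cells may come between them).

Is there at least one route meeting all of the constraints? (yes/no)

F must be visited but has only one open neighbour (D), and it is neither the start nor the goal — the route would have to enter and leave through D, re-entering it.

no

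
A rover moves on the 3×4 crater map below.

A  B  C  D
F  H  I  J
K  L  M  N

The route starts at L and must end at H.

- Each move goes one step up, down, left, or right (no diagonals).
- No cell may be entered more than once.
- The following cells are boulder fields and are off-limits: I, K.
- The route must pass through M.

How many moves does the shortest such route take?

7

Any route passes through M somewhere between L and H. Summing Manhattan distances along the two legs (L → M → H) gives a lower bound of 1 + 2 = 3 moves.
The shortest route satisfying every rule uses 7 moves: L → M → N → J → D → C → B → H.
The bound of 3 isn't tight here; checking systematically, no route of length 3 through 6 satisfies every constraint (on a 4-connected grid the length of any start-to-goal walk has the same parity as the Manhattan bound, so only lengths 3, 5, 7, … need checking), so 7 is the minimum.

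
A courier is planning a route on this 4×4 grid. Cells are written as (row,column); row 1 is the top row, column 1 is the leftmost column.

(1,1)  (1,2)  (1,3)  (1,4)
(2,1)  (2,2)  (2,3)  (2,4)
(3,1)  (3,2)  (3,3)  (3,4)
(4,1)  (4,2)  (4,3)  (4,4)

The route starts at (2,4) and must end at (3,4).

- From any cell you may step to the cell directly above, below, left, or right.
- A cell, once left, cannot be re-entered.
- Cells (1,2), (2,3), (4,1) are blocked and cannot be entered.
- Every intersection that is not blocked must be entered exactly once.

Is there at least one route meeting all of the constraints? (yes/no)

Cell (1,1) has only one open neighbour but is neither the start nor the goal, so a Hamiltonian route would have to both enter and leave it through the same neighbour — impossible without revisiting.

no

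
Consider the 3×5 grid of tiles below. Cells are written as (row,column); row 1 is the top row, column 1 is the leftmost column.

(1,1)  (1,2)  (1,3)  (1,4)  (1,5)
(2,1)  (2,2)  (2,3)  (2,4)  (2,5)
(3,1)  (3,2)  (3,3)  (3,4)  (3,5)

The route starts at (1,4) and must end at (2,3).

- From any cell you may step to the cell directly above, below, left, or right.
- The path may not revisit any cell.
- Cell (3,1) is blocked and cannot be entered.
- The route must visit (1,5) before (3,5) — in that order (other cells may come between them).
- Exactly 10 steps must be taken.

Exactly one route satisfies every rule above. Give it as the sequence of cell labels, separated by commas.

(1,4), (1,5), (2,5), (3,5), (3,4), (3,3), (3,2), (2,2), (1,2), (1,3), (2,3)

The waypoints must appear in the order (1,5), (3,5), with no cell reused.
Route from (1,4): right to (1,5), 2× down (reaching (3,5)), 3× left (reaching (3,2)), 2× up (reaching (1,2)), right to (1,3), down to (2,3) — 10 moves in all.
Check: order respected ((1,5) at step 1, (3,5) at step 3); 10 moves as required.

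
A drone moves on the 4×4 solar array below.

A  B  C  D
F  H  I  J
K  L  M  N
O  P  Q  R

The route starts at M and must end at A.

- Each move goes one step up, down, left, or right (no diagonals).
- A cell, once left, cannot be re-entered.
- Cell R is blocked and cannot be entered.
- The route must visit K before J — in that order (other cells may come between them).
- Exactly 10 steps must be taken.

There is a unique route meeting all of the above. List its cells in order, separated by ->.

M -> L -> K -> F -> H -> I -> J -> D -> C -> B -> A

The waypoints must appear in the order K, J, with no cell reused.
Route from M: left 2 to K, up 1 to F, right 3 to J, up 1 to D, left 3 to A — 10 moves in all.
Check: order respected (K at step 2, J at step 6); 10 moves as required.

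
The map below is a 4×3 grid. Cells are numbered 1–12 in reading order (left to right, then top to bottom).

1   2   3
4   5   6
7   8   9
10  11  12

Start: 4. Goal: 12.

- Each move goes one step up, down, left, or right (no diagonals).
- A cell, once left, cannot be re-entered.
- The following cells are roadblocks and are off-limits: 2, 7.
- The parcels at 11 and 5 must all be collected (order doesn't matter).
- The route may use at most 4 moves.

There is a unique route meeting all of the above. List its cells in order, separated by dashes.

4 - 5 - 8 - 11 - 12

The 4-move cap with required stops at 11, 5 leaves no slack for detours.
Route from 4: right 1 to 5, down 2 to 11, right 1 to 12 — 4 moves in all.
Check: all required cells visited; 4 ≤ 4 moves.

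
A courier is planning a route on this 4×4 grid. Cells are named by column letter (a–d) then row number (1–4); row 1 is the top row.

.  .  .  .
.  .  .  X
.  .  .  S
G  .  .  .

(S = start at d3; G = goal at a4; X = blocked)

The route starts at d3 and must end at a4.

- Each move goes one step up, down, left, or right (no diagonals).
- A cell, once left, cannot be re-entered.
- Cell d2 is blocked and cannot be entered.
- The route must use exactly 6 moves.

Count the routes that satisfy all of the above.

Need simple routes of exactly 6 moves from d3 to a4 (Manhattan distance 4, so 1 moves are spent on a detour and 1 undoing it).
Enumerating: d3 d4 c4 c3 b3 b4 a4 | d3 d4 c4 c3 b3 a3 a4 | d3 d4 c4 b4 b3 a3 a4 | d3 c3 c2 b2 b3 b4 a4 | d3 c3 c2 b2 b3 a3 a4 | d3 c3 c2 b2 a2 a3 a4 | d3 c3 c4 b4 b3 a3 a4 | d3 c3 b3 b2 a2 a3 a4.
That gives 8 routes.

8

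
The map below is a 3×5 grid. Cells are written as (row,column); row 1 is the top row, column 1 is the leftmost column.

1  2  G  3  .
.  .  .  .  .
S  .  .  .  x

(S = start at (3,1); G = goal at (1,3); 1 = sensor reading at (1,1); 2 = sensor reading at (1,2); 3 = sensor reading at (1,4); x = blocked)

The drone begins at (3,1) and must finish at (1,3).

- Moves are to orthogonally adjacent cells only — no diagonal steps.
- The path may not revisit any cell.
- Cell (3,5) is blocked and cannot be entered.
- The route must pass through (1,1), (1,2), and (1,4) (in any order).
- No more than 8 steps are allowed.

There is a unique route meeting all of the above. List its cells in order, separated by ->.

The 8-move cap with required stops at (1,1), (1,2), (1,4) leaves no slack for detours.
Route from (3,1): up 2 to (1,1), right 1 to (1,2), down 1 to (2,2), right 2 to (2,4), up 1 to (1,4), left 1 to (1,3) — 8 moves in all.
Check: all required cells visited; 8 ≤ 8 moves.

(3,1) -> (2,1) -> (1,1) -> (1,2) -> (2,2) -> (2,3) -> (2,4) -> (1,4) -> (1,3)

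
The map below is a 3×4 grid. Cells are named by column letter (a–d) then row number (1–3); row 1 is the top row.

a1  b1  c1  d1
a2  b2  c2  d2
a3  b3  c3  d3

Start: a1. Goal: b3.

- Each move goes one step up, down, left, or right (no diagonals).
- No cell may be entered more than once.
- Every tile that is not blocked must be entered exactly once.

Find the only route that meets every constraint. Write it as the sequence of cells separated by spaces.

Need to visit all 12 open cells exactly once, starting at a1 and ending at b3.
Cell d1 has only two open neighbours (d2 and c1), so the path must pass straight through it: one of those is the cell it's entered from and the other is where it exits.
Route from a1: 3× right (reaching d1), 2× down (reaching d3), left to c3, up to c2, 2× left (reaching a2), down to a3, right to b3 — 11 moves in all.
Check: all 12 open cells covered.

a1 b1 c1 d1 d2 d3 c3 c2 b2 a2 a3 b3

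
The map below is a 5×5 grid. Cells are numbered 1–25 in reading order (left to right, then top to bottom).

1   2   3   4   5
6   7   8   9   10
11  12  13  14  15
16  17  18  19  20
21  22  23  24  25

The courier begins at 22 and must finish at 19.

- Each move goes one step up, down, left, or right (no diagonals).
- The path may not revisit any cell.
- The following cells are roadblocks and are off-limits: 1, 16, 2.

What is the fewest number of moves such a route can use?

3

The Manhattan distance from 22 to 19 is |5−4| + |2−4| = 3, so at least 3 moves are needed.
A route of 3 moves achieves this: 22 → 17 → 18 → 19.
Since 3 matches the lower bound, it is optimal.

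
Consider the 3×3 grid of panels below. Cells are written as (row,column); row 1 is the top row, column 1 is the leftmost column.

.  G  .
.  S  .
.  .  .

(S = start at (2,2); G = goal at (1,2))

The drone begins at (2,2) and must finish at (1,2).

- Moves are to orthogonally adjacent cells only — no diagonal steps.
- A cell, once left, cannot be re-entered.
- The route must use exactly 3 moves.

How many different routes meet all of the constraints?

2

Need simple routes of exactly 3 moves from (2,2) to (1,2) (Manhattan distance 1, so 1 moves are spent on a detour and 1 undoing it).
Enumerating: (2,2) (2,1) (1,1) (1,2) | (2,2) (2,3) (1,3) (1,2).
That gives 2 routes.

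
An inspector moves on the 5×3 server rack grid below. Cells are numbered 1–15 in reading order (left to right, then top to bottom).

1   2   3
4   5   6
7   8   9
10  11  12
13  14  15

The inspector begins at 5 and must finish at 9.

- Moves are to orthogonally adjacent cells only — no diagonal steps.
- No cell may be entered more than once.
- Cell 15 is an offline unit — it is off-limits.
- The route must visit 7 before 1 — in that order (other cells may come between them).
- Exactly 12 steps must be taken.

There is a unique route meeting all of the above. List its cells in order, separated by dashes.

The waypoints must appear in the order 7, 1, with no cell reused.
Route from 5: 3× down (reaching 14), left to 13, 4× up (reaching 1), 2× right (reaching 3), 2× down (reaching 9) — 12 moves in all.
Check: order respected (7 at step 6, 1 at step 8); 12 moves as required.

5 - 8 - 11 - 14 - 13 - 10 - 7 - 4 - 1 - 2 - 3 - 6 - 9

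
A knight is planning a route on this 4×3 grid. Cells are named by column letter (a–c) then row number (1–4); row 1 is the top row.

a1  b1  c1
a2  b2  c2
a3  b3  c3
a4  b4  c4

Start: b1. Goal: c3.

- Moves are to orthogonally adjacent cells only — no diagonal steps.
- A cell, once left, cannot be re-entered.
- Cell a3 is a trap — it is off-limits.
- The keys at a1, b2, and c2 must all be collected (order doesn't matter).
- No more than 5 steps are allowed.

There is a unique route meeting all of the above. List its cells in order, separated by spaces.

Any route must reach a1, b2, and c2 and still end at c3 within 5 moves, so the order of the required stops is forced.
Route from b1: left 1 to a1, down 1 to a2, right 2 to c2, down 1 to c3 — 5 moves in all.
Check: all required cells visited; 5 ≤ 5 moves.

b1 a1 a2 b2 c2 c3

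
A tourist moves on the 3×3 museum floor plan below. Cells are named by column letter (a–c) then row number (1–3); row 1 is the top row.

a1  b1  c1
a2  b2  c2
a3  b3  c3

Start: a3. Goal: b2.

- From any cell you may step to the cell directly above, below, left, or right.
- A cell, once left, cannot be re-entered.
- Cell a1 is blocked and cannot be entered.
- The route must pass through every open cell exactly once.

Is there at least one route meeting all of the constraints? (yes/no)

Colour the cells like a checkerboard: each orthogonal step flips colour, so a Hamiltonian route alternates colours. Here there are 4 cells of one colour and 4 of the other, with start on the same colour as the goal — the counts and endpoints can't be arranged into an alternating sequence of length 8, so no Hamiltonian route exists.

no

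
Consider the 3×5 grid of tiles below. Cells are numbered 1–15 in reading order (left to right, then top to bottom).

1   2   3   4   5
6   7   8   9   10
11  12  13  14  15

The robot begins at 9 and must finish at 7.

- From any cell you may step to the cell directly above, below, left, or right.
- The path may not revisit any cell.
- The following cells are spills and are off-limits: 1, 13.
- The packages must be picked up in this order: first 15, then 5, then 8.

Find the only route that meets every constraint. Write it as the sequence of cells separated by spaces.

The waypoints must appear in the order 15, 5, 8, with no cell reused.
Route from 9: down 1 to 14, right 1 to 15, up 2 to 5, left 2 to 3, down 1 to 8, left 1 to 7 — 8 moves in all.
Check: order respected (15 at step 2, 5 at step 4, 8 at step 7).

9 14 15 10 5 4 3 8 7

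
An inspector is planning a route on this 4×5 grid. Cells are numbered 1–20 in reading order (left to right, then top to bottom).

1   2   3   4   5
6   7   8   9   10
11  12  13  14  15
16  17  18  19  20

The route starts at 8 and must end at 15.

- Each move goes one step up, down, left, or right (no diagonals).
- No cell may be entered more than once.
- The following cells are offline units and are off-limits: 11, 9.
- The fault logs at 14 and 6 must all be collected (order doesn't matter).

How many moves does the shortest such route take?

Any route passes through 14 and 6 in some order between 8 and 15. Summing Manhattan distances along each leg and taking the cheapest ordering (8 → 6 → 14 → 15) gives a lower bound of 2 + 4 + 1 = 7 moves.
The shortest route satisfying every rule uses 9 moves: 8 → 3 → 2 → 1 → 6 → 7 → 12 → 13 → 14 → 15.
The bound of 7 isn't tight here; checking systematically, no route of length 7 through 8 satisfies every constraint, so 9 is the minimum.

9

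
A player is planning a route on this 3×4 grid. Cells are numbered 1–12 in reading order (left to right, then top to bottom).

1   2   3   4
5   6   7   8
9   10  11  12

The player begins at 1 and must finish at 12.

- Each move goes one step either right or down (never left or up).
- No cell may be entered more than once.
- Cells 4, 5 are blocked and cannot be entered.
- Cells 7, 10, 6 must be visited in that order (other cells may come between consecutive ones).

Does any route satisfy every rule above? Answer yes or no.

no

10 lies to the left of 7, so going from 7 to 10 would need a leftward move — but moves only go right/down, so 7 cannot be visited before 10.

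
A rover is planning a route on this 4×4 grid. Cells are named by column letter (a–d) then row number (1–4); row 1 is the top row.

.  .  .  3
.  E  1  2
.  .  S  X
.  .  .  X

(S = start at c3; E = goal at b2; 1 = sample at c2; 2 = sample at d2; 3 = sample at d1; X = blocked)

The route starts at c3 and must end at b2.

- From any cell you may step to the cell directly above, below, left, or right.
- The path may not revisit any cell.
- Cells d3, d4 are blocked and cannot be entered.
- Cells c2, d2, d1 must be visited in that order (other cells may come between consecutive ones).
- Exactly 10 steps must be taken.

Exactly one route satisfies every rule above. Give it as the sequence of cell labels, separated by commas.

c3, c2, d2, d1, c1, b1, a1, a2, a3, b3, b2

The waypoints must appear in the order c2, d2, d1, with no cell reused.
Route from c3: up to c2, right to d2, up to d1, 3× left (reaching a1), 2× down (reaching a3), right to b3, up to b2 — 10 moves in all.
Check: order respected (1 at step 1, 2 at step 2, 3 at step 3); 10 moves as required.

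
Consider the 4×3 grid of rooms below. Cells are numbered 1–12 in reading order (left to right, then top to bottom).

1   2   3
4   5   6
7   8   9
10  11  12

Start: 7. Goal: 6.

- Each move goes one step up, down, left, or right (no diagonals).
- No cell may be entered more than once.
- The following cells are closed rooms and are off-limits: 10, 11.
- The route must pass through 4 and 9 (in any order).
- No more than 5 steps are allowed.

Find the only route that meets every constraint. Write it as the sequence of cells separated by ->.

7 -> 4 -> 5 -> 8 -> 9 -> 6

The 5-move cap with required stops at 4, 9 leaves no slack for detours.
Route from 7: up to 4, right to 5, down to 8, right to 9, up to 6 — 5 moves in all.
Check: all required cells visited; 5 ≤ 5 moves.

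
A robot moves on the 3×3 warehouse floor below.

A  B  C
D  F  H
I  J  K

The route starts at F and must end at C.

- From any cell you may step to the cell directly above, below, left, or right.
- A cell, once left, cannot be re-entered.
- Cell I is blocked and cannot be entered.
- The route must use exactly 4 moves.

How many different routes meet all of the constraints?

Need simple routes of exactly 4 moves from F to C (Manhattan distance 2, so 1 moves are spent on a detour and 1 undoing it).
Enumerating: F J K H C | F D A B C.
That gives 2 routes.

2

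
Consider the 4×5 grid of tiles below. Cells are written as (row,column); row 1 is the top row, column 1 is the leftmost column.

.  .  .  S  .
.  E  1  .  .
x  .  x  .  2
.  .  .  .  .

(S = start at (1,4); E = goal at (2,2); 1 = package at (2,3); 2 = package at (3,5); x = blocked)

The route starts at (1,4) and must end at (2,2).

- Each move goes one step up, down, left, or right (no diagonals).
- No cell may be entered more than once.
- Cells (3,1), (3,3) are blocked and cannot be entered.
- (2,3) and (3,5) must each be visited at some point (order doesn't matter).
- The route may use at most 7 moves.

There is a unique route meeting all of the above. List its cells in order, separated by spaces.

(1,4) (1,5) (2,5) (3,5) (3,4) (2,4) (2,3) (2,2)

Any route must reach (2,3) and (3,5) and still end at (2,2) within 7 moves, so the order of the required stops is forced.
Route from (1,4): right 1 to (1,5), down 2 to (3,5), left 1 to (3,4), up 1 to (2,4), left 2 to (2,2) — 7 moves in all.
Check: all required cells visited; 7 ≤ 7 moves.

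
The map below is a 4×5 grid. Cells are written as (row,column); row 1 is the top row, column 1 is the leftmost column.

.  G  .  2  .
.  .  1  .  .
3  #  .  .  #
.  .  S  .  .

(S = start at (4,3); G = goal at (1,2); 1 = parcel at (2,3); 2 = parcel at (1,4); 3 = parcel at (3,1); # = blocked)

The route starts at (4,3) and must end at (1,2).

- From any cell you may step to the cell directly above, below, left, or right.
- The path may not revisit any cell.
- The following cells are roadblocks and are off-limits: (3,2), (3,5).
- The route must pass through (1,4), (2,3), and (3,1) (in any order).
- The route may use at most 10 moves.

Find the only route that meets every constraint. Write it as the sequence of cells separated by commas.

Any route must reach (1,4), (2,3), and (3,1) and still end at (1,2) within 10 moves, so the order of the required stops is forced.
Route from (4,3): 2× left (reaching (4,1)), 2× up (reaching (2,1)), 3× right (reaching (2,4)), up to (1,4), 2× left (reaching (1,2)) — 10 moves in all.
Check: all required cells visited; 10 ≤ 10 moves.

(4,3), (4,2), (4,1), (3,1), (2,1), (2,2), (2,3), (2,4), (1,4), (1,3), (1,2)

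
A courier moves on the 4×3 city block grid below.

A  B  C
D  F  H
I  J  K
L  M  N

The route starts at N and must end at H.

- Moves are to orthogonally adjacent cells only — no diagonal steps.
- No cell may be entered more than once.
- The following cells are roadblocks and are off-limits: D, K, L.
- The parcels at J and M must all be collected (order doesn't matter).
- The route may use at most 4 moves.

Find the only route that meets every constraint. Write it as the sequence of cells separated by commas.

The 4-move cap with required stops at J, M leaves no slack for detours.
Route from N: left to M, 2× up (reaching F), right to H — 4 moves in all.
Check: all required cells visited; 4 ≤ 4 moves.

N, M, J, F, H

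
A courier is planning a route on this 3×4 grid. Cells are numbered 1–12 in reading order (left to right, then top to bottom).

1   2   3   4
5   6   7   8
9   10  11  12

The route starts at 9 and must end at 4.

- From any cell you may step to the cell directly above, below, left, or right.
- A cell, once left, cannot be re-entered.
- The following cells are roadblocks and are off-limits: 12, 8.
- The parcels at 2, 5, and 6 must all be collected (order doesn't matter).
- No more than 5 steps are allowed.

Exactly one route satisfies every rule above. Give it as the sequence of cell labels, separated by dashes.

9 - 5 - 6 - 2 - 3 - 4

The 5-move cap with required stops at 2, 5, 6 leaves no slack for detours.
Route from 9: up to 5, right to 6, up to 2, 2× right (reaching 4) — 5 moves in all.
Check: all required cells visited; 5 ≤ 5 moves.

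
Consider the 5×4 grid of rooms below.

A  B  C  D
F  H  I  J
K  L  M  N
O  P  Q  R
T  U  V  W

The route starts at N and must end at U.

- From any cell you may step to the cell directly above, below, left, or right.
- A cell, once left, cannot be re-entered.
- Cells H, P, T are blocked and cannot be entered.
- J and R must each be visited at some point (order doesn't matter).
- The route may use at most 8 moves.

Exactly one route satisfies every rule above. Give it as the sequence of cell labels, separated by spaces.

Any route must reach J and R and still end at U within 8 moves, so the order of the required stops is forced.
Route from N: up to J, left to I, 2× down (reaching Q), right to R, down to W, 2× left (reaching U) — 8 moves in all.
Check: all required cells visited; 8 ≤ 8 moves.

N J I M Q R W V U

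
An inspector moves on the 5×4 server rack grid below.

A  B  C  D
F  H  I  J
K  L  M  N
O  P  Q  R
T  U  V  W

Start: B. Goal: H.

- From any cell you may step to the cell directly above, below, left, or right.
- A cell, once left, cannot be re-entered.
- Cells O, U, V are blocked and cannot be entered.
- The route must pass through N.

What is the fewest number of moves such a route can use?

Any route passes through N somewhere between B and H. Summing Manhattan distances along the two legs (B → N → H) gives a lower bound of 4 + 3 = 7 moves.
A route of 7 moves achieves this: B → C → I → J → N → M → L → H.
Since 7 matches the lower bound, it is optimal.

7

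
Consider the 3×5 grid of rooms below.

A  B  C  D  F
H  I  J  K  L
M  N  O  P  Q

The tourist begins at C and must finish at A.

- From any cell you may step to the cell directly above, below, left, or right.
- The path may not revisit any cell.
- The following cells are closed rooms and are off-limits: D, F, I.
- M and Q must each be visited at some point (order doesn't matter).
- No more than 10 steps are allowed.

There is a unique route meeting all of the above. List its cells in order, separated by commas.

The budget equals the shortest possible length, so every move has to be on a shortest route through the required cells.
Route from C: down 1 to J, right 2 to L, down 1 to Q, left 4 to M, up 2 to A — 10 moves in all.
Check: all required cells visited; 10 ≤ 10 moves.

C, J, K, L, Q, P, O, N, M, H, A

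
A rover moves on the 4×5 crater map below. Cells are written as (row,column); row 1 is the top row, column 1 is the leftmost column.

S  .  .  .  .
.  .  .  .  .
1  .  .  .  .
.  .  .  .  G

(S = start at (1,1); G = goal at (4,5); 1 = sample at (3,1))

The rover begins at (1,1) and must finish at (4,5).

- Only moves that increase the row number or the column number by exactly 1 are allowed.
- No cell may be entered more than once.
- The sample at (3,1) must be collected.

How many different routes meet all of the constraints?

5

A right/down-only route from (1,1) to (4,5) makes exactly 3 down-moves and 4 right-moves in some order.
With no other constraints that would be C(7,3) = 35 routes.
Split at (3,1) and multiply the segment counts: (1,1)→(3,1): 1; (3,1)→(4,5): 5; product = 5.
That gives 5 routes.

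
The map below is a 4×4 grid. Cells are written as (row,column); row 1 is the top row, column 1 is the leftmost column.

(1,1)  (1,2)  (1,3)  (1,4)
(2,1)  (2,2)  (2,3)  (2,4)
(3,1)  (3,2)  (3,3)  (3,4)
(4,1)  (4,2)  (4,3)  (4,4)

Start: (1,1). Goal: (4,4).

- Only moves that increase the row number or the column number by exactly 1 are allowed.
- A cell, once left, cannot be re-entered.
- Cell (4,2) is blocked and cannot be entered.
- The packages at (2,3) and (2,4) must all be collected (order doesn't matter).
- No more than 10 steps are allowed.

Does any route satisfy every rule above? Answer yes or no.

One route that works: (1,1) → (2,1) → (2,2) → (2,3) → (2,4) → (3,4) → (4,4).

yes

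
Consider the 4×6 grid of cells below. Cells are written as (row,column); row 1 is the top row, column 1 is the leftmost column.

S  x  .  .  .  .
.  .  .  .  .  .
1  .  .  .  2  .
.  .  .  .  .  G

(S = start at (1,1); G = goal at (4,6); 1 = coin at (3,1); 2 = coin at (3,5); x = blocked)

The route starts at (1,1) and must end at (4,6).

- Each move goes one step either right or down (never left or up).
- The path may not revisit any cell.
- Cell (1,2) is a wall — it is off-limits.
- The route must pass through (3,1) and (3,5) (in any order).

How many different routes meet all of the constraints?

A right/down-only route from (1,1) to (4,6) makes exactly 3 down-moves and 5 right-moves in some order.
With no other constraints that would be C(8,3) = 56 routes.
A monotone route can only reach the required cells in the order (3,1), (3,5), so split there and multiply the segment counts (each segment already excludes blocked cells): (1,1)→(3,1): 1; (3,1)→(3,5): 1; (3,5)→(4,6): 2; product = 2.
That gives 2 routes.

2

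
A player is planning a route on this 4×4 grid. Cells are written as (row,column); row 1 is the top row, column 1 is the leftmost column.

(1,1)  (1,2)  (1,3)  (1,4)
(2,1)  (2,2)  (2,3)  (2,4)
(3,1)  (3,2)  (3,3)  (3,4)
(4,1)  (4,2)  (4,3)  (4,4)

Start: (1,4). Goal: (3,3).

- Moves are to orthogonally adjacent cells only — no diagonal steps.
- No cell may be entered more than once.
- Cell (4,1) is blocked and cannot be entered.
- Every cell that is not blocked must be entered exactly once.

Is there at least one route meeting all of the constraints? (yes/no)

no

Colour the cells like a checkerboard: each orthogonal step flips colour, so a Hamiltonian route alternates colours. Here there are 8 cells of one colour and 7 of the other, with start on the opposite colour to the goal — the counts and endpoints can't be arranged into an alternating sequence of length 15, so no Hamiltonian route exists.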